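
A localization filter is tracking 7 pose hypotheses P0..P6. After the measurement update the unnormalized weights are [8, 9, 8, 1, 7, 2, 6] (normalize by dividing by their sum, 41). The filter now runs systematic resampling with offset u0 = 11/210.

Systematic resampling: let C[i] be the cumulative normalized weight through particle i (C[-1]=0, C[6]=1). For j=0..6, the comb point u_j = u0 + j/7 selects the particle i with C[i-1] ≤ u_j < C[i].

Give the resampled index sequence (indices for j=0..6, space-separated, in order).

C = [8/41, 17/41, 25/41, 26/41, 33/41, 35/41, 1]
j=0: u_0=11/210 ∈ [0, 8/41) → index 0
j=1: u_1=41/210 ∈ [8/41, 17/41) → index 1
j=2: u_2=71/210 ∈ [8/41, 17/41) → index 1
j=3: u_3=101/210 ∈ [17/41, 25/41) → index 2
j=4: u_4=131/210 ∈ [25/41, 26/41) → index 3
j=5: u_5=23/30 ∈ [26/41, 33/41) → index 4
j=6: u_6=191/210 ∈ [35/41, 1) → index 6

0 1 1 2 3 4 6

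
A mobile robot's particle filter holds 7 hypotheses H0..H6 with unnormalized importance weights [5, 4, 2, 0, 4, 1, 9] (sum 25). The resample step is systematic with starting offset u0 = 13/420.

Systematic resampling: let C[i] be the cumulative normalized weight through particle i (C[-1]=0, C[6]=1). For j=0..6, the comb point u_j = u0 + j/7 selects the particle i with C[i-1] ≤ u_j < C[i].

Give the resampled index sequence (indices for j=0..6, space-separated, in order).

0 0 1 4 5 6 6

C = [1/5, 9/25, 11/25, 11/25, 3/5, 16/25, 1]
j=0: u_0=13/420 ∈ [0, 1/5) → index 0
j=1: u_1=73/420 ∈ [0, 1/5) → index 0
j=2: u_2=19/60 ∈ [1/5, 9/25) → index 1
j=3: u_3=193/420 ∈ [11/25, 3/5) → index 4
j=4: u_4=253/420 ∈ [3/5, 16/25) → index 5
j=5: u_5=313/420 ∈ [16/25, 1) → index 6
j=6: u_6=373/420 ∈ [16/25, 1) → index 6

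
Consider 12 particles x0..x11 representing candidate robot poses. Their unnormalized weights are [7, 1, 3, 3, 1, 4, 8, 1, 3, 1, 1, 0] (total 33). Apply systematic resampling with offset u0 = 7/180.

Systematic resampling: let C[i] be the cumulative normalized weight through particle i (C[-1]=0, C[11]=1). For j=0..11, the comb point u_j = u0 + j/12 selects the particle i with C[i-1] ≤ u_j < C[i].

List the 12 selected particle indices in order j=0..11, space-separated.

0 0 0 2 3 5 5 6 6 6 8 9

C = [7/33, 8/33, 1/3, 14/33, 5/11, 19/33, 9/11, 28/33, 31/33, 32/33, 1, 1]
j=0: u_0=7/180 ∈ [0, 7/33) → index 0
j=1: u_1=11/90 ∈ [0, 7/33) → index 0
j=2: u_2=37/180 ∈ [0, 7/33) → index 0
j=3: u_3=13/45 ∈ [8/33, 1/3) → index 2
j=4: u_4=67/180 ∈ [1/3, 14/33) → index 3
j=5: u_5=41/90 ∈ [5/11, 19/33) → index 5
j=6: u_6=97/180 ∈ [5/11, 19/33) → index 5
j=7: u_7=28/45 ∈ [19/33, 9/11) → index 6
j=8: u_8=127/180 ∈ [19/33, 9/11) → index 6
j=9: u_9=71/90 ∈ [19/33, 9/11) → index 6
j=10: u_10=157/180 ∈ [28/33, 31/33) → index 8
j=11: u_11=43/45 ∈ [31/33, 32/33) → index 9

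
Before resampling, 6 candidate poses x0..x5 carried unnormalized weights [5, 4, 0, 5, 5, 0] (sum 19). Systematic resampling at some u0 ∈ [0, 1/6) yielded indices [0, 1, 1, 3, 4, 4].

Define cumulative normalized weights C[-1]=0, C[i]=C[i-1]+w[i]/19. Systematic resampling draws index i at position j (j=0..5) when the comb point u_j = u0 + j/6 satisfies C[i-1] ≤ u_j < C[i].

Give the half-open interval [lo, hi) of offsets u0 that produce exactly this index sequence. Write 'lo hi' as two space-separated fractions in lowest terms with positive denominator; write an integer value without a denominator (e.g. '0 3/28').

11/114 8/57

C = [5/19, 9/19, 9/19, 14/19, 1, 1]
j=0 picked index 0: u0 ∈ [0, 5/19)
j=1 picked index 1: u0 ∈ [11/114, 35/114)
j=2 picked index 1: u0 ∈ [-4/57, 8/57)
j=3 picked index 3: u0 ∈ [-1/38, 9/38)
j=4 picked index 4: u0 ∈ [4/57, 1/3)
j=5 picked index 4: u0 ∈ [-11/114, 1/6)
intersection: [11/114, 8/57)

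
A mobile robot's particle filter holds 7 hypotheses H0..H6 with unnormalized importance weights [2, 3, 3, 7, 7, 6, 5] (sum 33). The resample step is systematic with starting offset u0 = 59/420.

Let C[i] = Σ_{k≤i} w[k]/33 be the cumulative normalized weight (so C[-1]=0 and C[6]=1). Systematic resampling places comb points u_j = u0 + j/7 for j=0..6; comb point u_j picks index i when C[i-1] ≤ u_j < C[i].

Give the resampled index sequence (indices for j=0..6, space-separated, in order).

1 3 3 4 5 6 6

C = [2/33, 5/33, 8/33, 5/11, 2/3, 28/33, 1]
j=0: u_0=59/420 ∈ [2/33, 5/33) → index 1
j=1: u_1=17/60 ∈ [8/33, 5/11) → index 3
j=2: u_2=179/420 ∈ [8/33, 5/11) → index 3
j=3: u_3=239/420 ∈ [5/11, 2/3) → index 4
j=4: u_4=299/420 ∈ [2/3, 28/33) → index 5
j=5: u_5=359/420 ∈ [28/33, 1) → index 6
j=6: u_6=419/420 ∈ [28/33, 1) → index 6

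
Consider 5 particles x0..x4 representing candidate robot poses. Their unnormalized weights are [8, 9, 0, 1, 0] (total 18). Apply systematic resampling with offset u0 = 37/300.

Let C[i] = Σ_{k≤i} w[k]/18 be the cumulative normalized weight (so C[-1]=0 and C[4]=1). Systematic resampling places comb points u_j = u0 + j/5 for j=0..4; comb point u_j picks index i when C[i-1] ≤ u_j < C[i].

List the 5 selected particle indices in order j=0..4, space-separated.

C = [4/9, 17/18, 17/18, 1, 1]
j=0: u_0=37/300 ∈ [0, 4/9) → index 0
j=1: u_1=97/300 ∈ [0, 4/9) → index 0
j=2: u_2=157/300 ∈ [4/9, 17/18) → index 1
j=3: u_3=217/300 ∈ [4/9, 17/18) → index 1
j=4: u_4=277/300 ∈ [4/9, 17/18) → index 1

0 0 1 1 1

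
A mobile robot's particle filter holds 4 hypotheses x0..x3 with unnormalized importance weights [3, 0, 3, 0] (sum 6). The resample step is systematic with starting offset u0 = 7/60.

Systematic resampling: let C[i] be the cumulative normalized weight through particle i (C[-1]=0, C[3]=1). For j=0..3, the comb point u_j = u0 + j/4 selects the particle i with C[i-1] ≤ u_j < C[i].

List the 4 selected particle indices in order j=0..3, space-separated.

C = [1/2, 1/2, 1, 1]
j=0: u_0=7/60 ∈ [0, 1/2) → index 0
j=1: u_1=11/30 ∈ [0, 1/2) → index 0
j=2: u_2=37/60 ∈ [1/2, 1) → index 2
j=3: u_3=13/15 ∈ [1/2, 1) → index 2

0 0 2 2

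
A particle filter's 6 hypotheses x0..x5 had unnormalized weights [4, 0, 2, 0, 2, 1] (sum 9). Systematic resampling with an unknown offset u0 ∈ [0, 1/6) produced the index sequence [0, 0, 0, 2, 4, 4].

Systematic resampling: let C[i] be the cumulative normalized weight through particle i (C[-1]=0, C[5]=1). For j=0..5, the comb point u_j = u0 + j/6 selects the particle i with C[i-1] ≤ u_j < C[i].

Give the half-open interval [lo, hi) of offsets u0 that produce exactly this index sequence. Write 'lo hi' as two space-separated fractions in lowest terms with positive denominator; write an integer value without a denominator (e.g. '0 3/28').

C = [4/9, 4/9, 2/3, 2/3, 8/9, 1]
j=0 picked index 0: u0 ∈ [0, 4/9)
j=1 picked index 0: u0 ∈ [-1/6, 5/18)
j=2 picked index 0: u0 ∈ [-1/3, 1/9)
j=3 picked index 2: u0 ∈ [-1/18, 1/6)
j=4 picked index 4: u0 ∈ [0, 2/9)
j=5 picked index 4: u0 ∈ [-1/6, 1/18)
intersection: [0, 1/18)

0 1/18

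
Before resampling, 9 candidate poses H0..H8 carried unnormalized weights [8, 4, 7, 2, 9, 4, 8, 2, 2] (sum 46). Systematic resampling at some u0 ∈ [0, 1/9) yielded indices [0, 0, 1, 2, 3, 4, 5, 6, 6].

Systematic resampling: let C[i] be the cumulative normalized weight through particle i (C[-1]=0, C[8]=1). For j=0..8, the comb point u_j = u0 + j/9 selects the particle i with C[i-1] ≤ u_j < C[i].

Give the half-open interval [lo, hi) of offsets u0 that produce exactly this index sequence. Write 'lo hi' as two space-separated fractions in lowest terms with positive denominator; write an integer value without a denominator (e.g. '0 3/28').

0 5/414

C = [4/23, 6/23, 19/46, 21/46, 15/23, 17/23, 21/23, 22/23, 1]
j=0 picked index 0: u0 ∈ [0, 4/23)
j=1 picked index 0: u0 ∈ [-1/9, 13/207)
j=2 picked index 1: u0 ∈ [-10/207, 8/207)
j=3 picked index 2: u0 ∈ [-5/69, 11/138)
j=4 picked index 3: u0 ∈ [-13/414, 5/414)
j=5 picked index 4: u0 ∈ [-41/414, 20/207)
j=6 picked index 5: u0 ∈ [-1/69, 5/69)
j=7 picked index 6: u0 ∈ [-8/207, 28/207)
j=8 picked index 6: u0 ∈ [-31/207, 5/207)
intersection: [0, 5/414)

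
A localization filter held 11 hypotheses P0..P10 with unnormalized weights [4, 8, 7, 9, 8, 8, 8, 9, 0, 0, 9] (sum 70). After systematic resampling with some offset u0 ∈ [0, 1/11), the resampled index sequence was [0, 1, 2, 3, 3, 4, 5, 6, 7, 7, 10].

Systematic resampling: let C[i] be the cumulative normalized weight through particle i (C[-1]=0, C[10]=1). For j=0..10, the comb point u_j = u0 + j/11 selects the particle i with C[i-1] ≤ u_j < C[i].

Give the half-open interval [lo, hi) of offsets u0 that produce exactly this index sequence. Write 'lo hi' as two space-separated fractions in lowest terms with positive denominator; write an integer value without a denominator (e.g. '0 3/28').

6/385 2/55

C = [2/35, 6/35, 19/70, 2/5, 18/35, 22/35, 26/35, 61/70, 61/70, 61/70, 1]
j=0 picked index 0: u0 ∈ [0, 2/35)
j=1 picked index 1: u0 ∈ [-13/385, 31/385)
j=2 picked index 2: u0 ∈ [-4/385, 69/770)
j=3 picked index 3: u0 ∈ [-1/770, 7/55)
j=4 picked index 3: u0 ∈ [-71/770, 2/55)
j=5 picked index 4: u0 ∈ [-3/55, 23/385)
j=6 picked index 5: u0 ∈ [-12/385, 32/385)
j=7 picked index 6: u0 ∈ [-3/385, 41/385)
j=8 picked index 7: u0 ∈ [6/385, 111/770)
j=9 picked index 7: u0 ∈ [-29/385, 41/770)
j=10 picked index 10: u0 ∈ [-29/770, 1/11)
intersection: [6/385, 2/55)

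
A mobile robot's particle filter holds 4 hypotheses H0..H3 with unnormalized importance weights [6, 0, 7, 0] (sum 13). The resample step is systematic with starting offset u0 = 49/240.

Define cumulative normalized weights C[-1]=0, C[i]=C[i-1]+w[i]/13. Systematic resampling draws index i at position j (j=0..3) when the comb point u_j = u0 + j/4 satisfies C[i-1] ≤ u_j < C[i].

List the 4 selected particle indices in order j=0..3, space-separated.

0 0 2 2

C = [6/13, 6/13, 1, 1]
j=0: u_0=49/240 ∈ [0, 6/13) → index 0
j=1: u_1=109/240 ∈ [0, 6/13) → index 0
j=2: u_2=169/240 ∈ [6/13, 1) → index 2
j=3: u_3=229/240 ∈ [6/13, 1) → index 2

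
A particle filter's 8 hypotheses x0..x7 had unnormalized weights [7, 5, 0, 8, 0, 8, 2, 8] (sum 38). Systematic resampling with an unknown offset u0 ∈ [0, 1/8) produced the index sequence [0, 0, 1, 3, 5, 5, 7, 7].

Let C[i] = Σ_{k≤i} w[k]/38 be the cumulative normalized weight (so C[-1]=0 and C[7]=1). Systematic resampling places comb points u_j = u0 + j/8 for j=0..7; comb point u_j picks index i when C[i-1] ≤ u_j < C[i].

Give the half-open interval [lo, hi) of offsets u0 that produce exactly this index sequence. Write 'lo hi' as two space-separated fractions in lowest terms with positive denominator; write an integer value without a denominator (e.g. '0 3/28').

3/76 9/152

C = [7/38, 6/19, 6/19, 10/19, 10/19, 14/19, 15/19, 1]
j=0 picked index 0: u0 ∈ [0, 7/38)
j=1 picked index 0: u0 ∈ [-1/8, 9/152)
j=2 picked index 1: u0 ∈ [-5/76, 5/76)
j=3 picked index 3: u0 ∈ [-9/152, 23/152)
j=4 picked index 5: u0 ∈ [1/38, 9/38)
j=5 picked index 5: u0 ∈ [-15/152, 17/152)
j=6 picked index 7: u0 ∈ [3/76, 1/4)
j=7 picked index 7: u0 ∈ [-13/152, 1/8)
intersection: [3/76, 9/152)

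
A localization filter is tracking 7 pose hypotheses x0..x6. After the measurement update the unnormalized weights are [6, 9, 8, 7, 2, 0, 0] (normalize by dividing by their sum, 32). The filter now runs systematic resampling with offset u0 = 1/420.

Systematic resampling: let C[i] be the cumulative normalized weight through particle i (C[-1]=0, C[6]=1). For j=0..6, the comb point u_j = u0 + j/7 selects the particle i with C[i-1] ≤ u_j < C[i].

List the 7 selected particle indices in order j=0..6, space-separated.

0 0 1 1 2 2 3

C = [3/16, 15/32, 23/32, 15/16, 1, 1, 1]
j=0: u_0=1/420 ∈ [0, 3/16) → index 0
j=1: u_1=61/420 ∈ [0, 3/16) → index 0
j=2: u_2=121/420 ∈ [3/16, 15/32) → index 1
j=3: u_3=181/420 ∈ [3/16, 15/32) → index 1
j=4: u_4=241/420 ∈ [15/32, 23/32) → index 2
j=5: u_5=43/60 ∈ [15/32, 23/32) → index 2
j=6: u_6=361/420 ∈ [23/32, 15/16) → index 3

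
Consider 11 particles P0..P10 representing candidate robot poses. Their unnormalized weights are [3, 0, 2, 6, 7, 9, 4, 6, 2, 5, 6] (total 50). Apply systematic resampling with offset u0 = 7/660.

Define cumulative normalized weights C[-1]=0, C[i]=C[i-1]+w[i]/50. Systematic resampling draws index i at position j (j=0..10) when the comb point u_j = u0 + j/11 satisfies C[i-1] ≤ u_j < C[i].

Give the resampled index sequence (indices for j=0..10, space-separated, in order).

0 3 3 4 5 5 6 7 7 9 10

C = [3/50, 3/50, 1/10, 11/50, 9/25, 27/50, 31/50, 37/50, 39/50, 22/25, 1]
j=0: u_0=7/660 ∈ [0, 3/50) → index 0
j=1: u_1=67/660 ∈ [1/10, 11/50) → index 3
j=2: u_2=127/660 ∈ [1/10, 11/50) → index 3
j=3: u_3=17/60 ∈ [11/50, 9/25) → index 4
j=4: u_4=247/660 ∈ [9/25, 27/50) → index 5
j=5: u_5=307/660 ∈ [9/25, 27/50) → index 5
j=6: u_6=367/660 ∈ [27/50, 31/50) → index 6
j=7: u_7=427/660 ∈ [31/50, 37/50) → index 7
j=8: u_8=487/660 ∈ [31/50, 37/50) → index 7
j=9: u_9=547/660 ∈ [39/50, 22/25) → index 9
j=10: u_10=607/660 ∈ [22/25, 1) → index 10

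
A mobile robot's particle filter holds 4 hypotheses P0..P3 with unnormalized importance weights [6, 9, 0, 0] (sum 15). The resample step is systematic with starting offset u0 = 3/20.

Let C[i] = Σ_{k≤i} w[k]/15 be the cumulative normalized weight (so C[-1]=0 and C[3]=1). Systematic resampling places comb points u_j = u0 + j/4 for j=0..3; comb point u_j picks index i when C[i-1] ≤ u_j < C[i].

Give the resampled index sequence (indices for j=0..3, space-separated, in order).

0 1 1 1

C = [2/5, 1, 1, 1]
j=0: u_0=3/20 ∈ [0, 2/5) → index 0
j=1: u_1=2/5 ∈ [2/5, 1) → index 1
j=2: u_2=13/20 ∈ [2/5, 1) → index 1
j=3: u_3=9/10 ∈ [2/5, 1) → index 1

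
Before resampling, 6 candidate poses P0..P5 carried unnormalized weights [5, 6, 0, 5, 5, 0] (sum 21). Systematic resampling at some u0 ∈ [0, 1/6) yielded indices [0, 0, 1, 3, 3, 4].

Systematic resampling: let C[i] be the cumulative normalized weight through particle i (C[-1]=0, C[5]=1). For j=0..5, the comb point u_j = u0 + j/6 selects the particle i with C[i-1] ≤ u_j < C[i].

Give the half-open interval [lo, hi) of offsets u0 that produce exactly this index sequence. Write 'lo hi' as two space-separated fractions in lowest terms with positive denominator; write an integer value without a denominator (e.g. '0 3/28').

C = [5/21, 11/21, 11/21, 16/21, 1, 1]
j=0 picked index 0: u0 ∈ [0, 5/21)
j=1 picked index 0: u0 ∈ [-1/6, 1/14)
j=2 picked index 1: u0 ∈ [-2/21, 4/21)
j=3 picked index 3: u0 ∈ [1/42, 11/42)
j=4 picked index 3: u0 ∈ [-1/7, 2/21)
j=5 picked index 4: u0 ∈ [-1/14, 1/6)
intersection: [1/42, 1/14)

1/42 1/14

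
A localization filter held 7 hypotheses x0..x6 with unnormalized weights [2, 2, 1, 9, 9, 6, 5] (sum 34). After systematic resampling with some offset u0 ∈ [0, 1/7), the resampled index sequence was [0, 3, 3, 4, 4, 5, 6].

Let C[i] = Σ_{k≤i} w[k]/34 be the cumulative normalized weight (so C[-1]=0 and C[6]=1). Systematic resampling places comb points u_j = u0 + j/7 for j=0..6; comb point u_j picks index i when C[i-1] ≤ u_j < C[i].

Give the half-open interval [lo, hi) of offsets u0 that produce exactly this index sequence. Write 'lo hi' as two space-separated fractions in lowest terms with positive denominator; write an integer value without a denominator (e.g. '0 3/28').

C = [1/17, 2/17, 5/34, 7/17, 23/34, 29/34, 1]
j=0 picked index 0: u0 ∈ [0, 1/17)
j=1 picked index 3: u0 ∈ [1/238, 32/119)
j=2 picked index 3: u0 ∈ [-33/238, 15/119)
j=3 picked index 4: u0 ∈ [-2/119, 59/238)
j=4 picked index 4: u0 ∈ [-19/119, 25/238)
j=5 picked index 5: u0 ∈ [-9/238, 33/238)
j=6 picked index 6: u0 ∈ [-1/238, 1/7)
intersection: [1/238, 1/17)

1/238 1/17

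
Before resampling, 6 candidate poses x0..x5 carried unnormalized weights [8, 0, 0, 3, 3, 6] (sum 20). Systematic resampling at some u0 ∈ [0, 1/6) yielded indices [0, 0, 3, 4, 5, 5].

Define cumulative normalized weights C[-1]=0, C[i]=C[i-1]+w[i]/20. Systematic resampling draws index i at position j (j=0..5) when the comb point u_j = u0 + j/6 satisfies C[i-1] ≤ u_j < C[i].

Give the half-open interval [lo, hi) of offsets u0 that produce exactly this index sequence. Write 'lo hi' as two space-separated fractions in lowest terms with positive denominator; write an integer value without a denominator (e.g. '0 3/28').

1/15 1/6

C = [2/5, 2/5, 2/5, 11/20, 7/10, 1]
j=0 picked index 0: u0 ∈ [0, 2/5)
j=1 picked index 0: u0 ∈ [-1/6, 7/30)
j=2 picked index 3: u0 ∈ [1/15, 13/60)
j=3 picked index 4: u0 ∈ [1/20, 1/5)
j=4 picked index 5: u0 ∈ [1/30, 1/3)
j=5 picked index 5: u0 ∈ [-2/15, 1/6)
intersection: [1/15, 1/6)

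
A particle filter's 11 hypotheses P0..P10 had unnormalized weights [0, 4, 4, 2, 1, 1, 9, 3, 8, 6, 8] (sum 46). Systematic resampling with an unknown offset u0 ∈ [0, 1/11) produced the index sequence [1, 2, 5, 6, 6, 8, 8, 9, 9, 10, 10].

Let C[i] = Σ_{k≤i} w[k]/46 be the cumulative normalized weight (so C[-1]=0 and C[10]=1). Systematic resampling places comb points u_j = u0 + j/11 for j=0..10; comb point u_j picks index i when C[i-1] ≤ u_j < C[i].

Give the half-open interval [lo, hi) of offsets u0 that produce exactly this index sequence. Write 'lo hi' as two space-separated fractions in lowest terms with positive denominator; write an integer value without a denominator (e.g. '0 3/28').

17/253 20/253

C = [0, 2/23, 4/23, 5/23, 11/46, 6/23, 21/46, 12/23, 16/23, 19/23, 1]
j=0 picked index 1: u0 ∈ [0, 2/23)
j=1 picked index 2: u0 ∈ [-1/253, 21/253)
j=2 picked index 5: u0 ∈ [29/506, 20/253)
j=3 picked index 6: u0 ∈ [-3/253, 93/506)
j=4 picked index 6: u0 ∈ [-26/253, 47/506)
j=5 picked index 8: u0 ∈ [17/253, 61/253)
j=6 picked index 8: u0 ∈ [-6/253, 38/253)
j=7 picked index 9: u0 ∈ [15/253, 48/253)
j=8 picked index 9: u0 ∈ [-8/253, 25/253)
j=9 picked index 10: u0 ∈ [2/253, 2/11)
j=10 picked index 10: u0 ∈ [-21/253, 1/11)
intersection: [17/253, 20/253)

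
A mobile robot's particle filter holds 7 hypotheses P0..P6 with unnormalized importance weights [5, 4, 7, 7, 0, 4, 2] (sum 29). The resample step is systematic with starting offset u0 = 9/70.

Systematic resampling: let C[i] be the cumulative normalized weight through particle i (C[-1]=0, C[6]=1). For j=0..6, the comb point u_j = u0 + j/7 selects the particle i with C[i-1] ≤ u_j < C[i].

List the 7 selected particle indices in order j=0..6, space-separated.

C = [5/29, 9/29, 16/29, 23/29, 23/29, 27/29, 1]
j=0: u_0=9/70 ∈ [0, 5/29) → index 0
j=1: u_1=19/70 ∈ [5/29, 9/29) → index 1
j=2: u_2=29/70 ∈ [9/29, 16/29) → index 2
j=3: u_3=39/70 ∈ [16/29, 23/29) → index 3
j=4: u_4=7/10 ∈ [16/29, 23/29) → index 3
j=5: u_5=59/70 ∈ [23/29, 27/29) → index 5
j=6: u_6=69/70 ∈ [27/29, 1) → index 6

0 1 2 3 3 5 6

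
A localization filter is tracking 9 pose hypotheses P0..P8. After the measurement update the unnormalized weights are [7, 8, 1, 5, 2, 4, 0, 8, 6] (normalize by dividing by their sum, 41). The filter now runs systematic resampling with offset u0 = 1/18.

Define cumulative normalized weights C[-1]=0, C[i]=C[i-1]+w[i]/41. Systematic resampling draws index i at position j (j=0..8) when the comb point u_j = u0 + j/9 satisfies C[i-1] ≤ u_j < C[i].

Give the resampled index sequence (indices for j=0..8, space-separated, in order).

C = [7/41, 15/41, 16/41, 21/41, 23/41, 27/41, 27/41, 35/41, 1]
j=0: u_0=1/18 ∈ [0, 7/41) → index 0
j=1: u_1=1/6 ∈ [0, 7/41) → index 0
j=2: u_2=5/18 ∈ [7/41, 15/41) → index 1
j=3: u_3=7/18 ∈ [15/41, 16/41) → index 2
j=4: u_4=1/2 ∈ [16/41, 21/41) → index 3
j=5: u_5=11/18 ∈ [23/41, 27/41) → index 5
j=6: u_6=13/18 ∈ [27/41, 35/41) → index 7
j=7: u_7=5/6 ∈ [27/41, 35/41) → index 7
j=8: u_8=17/18 ∈ [35/41, 1) → index 8

0 0 1 2 3 5 7 7 8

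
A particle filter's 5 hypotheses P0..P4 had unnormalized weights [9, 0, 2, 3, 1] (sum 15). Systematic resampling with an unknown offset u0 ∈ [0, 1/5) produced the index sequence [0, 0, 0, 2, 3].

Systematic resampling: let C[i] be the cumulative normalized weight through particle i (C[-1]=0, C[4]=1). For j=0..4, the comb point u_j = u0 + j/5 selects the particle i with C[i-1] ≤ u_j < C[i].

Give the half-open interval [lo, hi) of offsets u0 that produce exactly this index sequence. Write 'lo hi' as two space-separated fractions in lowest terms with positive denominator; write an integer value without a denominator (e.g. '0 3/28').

C = [3/5, 3/5, 11/15, 14/15, 1]
j=0 picked index 0: u0 ∈ [0, 3/5)
j=1 picked index 0: u0 ∈ [-1/5, 2/5)
j=2 picked index 0: u0 ∈ [-2/5, 1/5)
j=3 picked index 2: u0 ∈ [0, 2/15)
j=4 picked index 3: u0 ∈ [-1/15, 2/15)
intersection: [0, 2/15)

0 2/15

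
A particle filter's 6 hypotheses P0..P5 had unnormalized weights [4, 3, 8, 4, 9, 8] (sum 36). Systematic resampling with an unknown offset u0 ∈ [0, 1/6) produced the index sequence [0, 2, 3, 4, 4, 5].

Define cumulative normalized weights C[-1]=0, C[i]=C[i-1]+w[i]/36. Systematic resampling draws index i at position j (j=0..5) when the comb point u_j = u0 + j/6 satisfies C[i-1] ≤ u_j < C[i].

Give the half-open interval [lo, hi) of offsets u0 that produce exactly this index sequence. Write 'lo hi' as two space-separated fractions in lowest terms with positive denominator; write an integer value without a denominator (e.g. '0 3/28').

C = [1/9, 7/36, 5/12, 19/36, 7/9, 1]
j=0 picked index 0: u0 ∈ [0, 1/9)
j=1 picked index 2: u0 ∈ [1/36, 1/4)
j=2 picked index 3: u0 ∈ [1/12, 7/36)
j=3 picked index 4: u0 ∈ [1/36, 5/18)
j=4 picked index 4: u0 ∈ [-5/36, 1/9)
j=5 picked index 5: u0 ∈ [-1/18, 1/6)
intersection: [1/12, 1/9)

1/12 1/9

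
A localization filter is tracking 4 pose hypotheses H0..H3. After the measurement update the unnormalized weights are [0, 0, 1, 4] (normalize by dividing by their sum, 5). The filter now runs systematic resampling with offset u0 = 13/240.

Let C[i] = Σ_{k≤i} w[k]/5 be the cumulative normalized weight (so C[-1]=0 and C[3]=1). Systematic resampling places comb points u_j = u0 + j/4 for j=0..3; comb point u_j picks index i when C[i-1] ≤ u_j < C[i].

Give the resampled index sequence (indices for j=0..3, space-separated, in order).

C = [0, 0, 1/5, 1]
j=0: u_0=13/240 ∈ [0, 1/5) → index 2
j=1: u_1=73/240 ∈ [1/5, 1) → index 3
j=2: u_2=133/240 ∈ [1/5, 1) → index 3
j=3: u_3=193/240 ∈ [1/5, 1) → index 3

2 3 3 3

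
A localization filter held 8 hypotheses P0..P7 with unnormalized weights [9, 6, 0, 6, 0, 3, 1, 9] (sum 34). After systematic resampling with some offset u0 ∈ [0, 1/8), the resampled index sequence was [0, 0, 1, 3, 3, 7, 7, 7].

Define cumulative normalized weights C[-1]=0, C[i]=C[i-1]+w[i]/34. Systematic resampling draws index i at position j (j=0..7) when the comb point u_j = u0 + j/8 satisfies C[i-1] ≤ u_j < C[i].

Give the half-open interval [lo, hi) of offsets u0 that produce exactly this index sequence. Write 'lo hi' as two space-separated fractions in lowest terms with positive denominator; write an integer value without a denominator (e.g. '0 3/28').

C = [9/34, 15/34, 15/34, 21/34, 21/34, 12/17, 25/34, 1]
j=0 picked index 0: u0 ∈ [0, 9/34)
j=1 picked index 0: u0 ∈ [-1/8, 19/136)
j=2 picked index 1: u0 ∈ [1/68, 13/68)
j=3 picked index 3: u0 ∈ [9/136, 33/136)
j=4 picked index 3: u0 ∈ [-1/17, 2/17)
j=5 picked index 7: u0 ∈ [15/136, 3/8)
j=6 picked index 7: u0 ∈ [-1/68, 1/4)
j=7 picked index 7: u0 ∈ [-19/136, 1/8)
intersection: [15/136, 2/17)

15/136 2/17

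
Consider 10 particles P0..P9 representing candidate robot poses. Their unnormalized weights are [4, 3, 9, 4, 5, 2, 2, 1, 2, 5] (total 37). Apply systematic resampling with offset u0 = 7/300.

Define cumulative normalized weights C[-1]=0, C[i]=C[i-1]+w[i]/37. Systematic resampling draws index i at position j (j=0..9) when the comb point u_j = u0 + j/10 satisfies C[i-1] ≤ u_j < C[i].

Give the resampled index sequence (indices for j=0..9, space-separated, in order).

C = [4/37, 7/37, 16/37, 20/37, 25/37, 27/37, 29/37, 30/37, 32/37, 1]
j=0: u_0=7/300 ∈ [0, 4/37) → index 0
j=1: u_1=37/300 ∈ [4/37, 7/37) → index 1
j=2: u_2=67/300 ∈ [7/37, 16/37) → index 2
j=3: u_3=97/300 ∈ [7/37, 16/37) → index 2
j=4: u_4=127/300 ∈ [7/37, 16/37) → index 2
j=5: u_5=157/300 ∈ [16/37, 20/37) → index 3
j=6: u_6=187/300 ∈ [20/37, 25/37) → index 4
j=7: u_7=217/300 ∈ [25/37, 27/37) → index 5
j=8: u_8=247/300 ∈ [30/37, 32/37) → index 8
j=9: u_9=277/300 ∈ [32/37, 1) → index 9

0 1 2 2 2 3 4 5 8 9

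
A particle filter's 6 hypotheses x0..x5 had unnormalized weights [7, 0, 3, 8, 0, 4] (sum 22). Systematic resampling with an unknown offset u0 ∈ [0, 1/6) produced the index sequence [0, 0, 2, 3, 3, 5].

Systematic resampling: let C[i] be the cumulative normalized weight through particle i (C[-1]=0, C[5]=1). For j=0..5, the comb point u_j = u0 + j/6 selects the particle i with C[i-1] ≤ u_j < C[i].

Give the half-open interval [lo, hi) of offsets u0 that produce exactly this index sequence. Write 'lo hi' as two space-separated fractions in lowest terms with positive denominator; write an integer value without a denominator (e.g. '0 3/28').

C = [7/22, 7/22, 5/11, 9/11, 9/11, 1]
j=0 picked index 0: u0 ∈ [0, 7/22)
j=1 picked index 0: u0 ∈ [-1/6, 5/33)
j=2 picked index 2: u0 ∈ [-1/66, 4/33)
j=3 picked index 3: u0 ∈ [-1/22, 7/22)
j=4 picked index 3: u0 ∈ [-7/33, 5/33)
j=5 picked index 5: u0 ∈ [-1/66, 1/6)
intersection: [0, 4/33)

0 4/33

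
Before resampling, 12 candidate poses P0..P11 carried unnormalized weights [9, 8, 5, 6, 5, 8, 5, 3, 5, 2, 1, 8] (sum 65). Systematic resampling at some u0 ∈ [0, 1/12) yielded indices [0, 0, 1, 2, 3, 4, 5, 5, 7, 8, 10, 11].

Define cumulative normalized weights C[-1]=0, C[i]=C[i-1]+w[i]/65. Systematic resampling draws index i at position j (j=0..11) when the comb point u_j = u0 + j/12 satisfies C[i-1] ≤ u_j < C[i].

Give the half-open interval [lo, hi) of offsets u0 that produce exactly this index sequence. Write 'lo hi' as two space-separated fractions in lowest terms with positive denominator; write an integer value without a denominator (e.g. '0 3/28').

8/195 17/390

C = [9/65, 17/65, 22/65, 28/65, 33/65, 41/65, 46/65, 49/65, 54/65, 56/65, 57/65, 1]
j=0 picked index 0: u0 ∈ [0, 9/65)
j=1 picked index 0: u0 ∈ [-1/12, 43/780)
j=2 picked index 1: u0 ∈ [-11/390, 37/390)
j=3 picked index 2: u0 ∈ [3/260, 23/260)
j=4 picked index 3: u0 ∈ [1/195, 19/195)
j=5 picked index 4: u0 ∈ [11/780, 71/780)
j=6 picked index 5: u0 ∈ [1/130, 17/130)
j=7 picked index 5: u0 ∈ [-59/780, 37/780)
j=8 picked index 7: u0 ∈ [8/195, 17/195)
j=9 picked index 8: u0 ∈ [1/260, 21/260)
j=10 picked index 10: u0 ∈ [11/390, 17/390)
j=11 picked index 11: u0 ∈ [-31/780, 1/12)
intersection: [8/195, 17/390)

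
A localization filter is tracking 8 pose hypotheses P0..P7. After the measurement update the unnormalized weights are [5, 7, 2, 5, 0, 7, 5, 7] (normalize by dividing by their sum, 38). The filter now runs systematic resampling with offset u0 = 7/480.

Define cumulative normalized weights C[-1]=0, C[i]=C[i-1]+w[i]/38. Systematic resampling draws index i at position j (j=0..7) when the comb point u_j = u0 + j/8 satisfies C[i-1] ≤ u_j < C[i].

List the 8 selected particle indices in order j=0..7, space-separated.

0 1 1 3 5 5 6 7

C = [5/38, 6/19, 7/19, 1/2, 1/2, 13/19, 31/38, 1]
j=0: u_0=7/480 ∈ [0, 5/38) → index 0
j=1: u_1=67/480 ∈ [5/38, 6/19) → index 1
j=2: u_2=127/480 ∈ [5/38, 6/19) → index 1
j=3: u_3=187/480 ∈ [7/19, 1/2) → index 3
j=4: u_4=247/480 ∈ [1/2, 13/19) → index 5
j=5: u_5=307/480 ∈ [1/2, 13/19) → index 5
j=6: u_6=367/480 ∈ [13/19, 31/38) → index 6
j=7: u_7=427/480 ∈ [31/38, 1) → index 7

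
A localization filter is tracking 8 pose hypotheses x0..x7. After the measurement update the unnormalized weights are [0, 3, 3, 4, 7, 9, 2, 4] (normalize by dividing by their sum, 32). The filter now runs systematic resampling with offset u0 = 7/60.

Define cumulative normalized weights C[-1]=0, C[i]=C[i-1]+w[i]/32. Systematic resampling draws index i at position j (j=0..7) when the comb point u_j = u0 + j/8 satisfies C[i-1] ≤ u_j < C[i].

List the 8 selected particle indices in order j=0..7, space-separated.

C = [0, 3/32, 3/16, 5/16, 17/32, 13/16, 7/8, 1]
j=0: u_0=7/60 ∈ [3/32, 3/16) → index 2
j=1: u_1=29/120 ∈ [3/16, 5/16) → index 3
j=2: u_2=11/30 ∈ [5/16, 17/32) → index 4
j=3: u_3=59/120 ∈ [5/16, 17/32) → index 4
j=4: u_4=37/60 ∈ [17/32, 13/16) → index 5
j=5: u_5=89/120 ∈ [17/32, 13/16) → index 5
j=6: u_6=13/15 ∈ [13/16, 7/8) → index 6
j=7: u_7=119/120 ∈ [7/8, 1) → index 7

2 3 4 4 5 5 6 7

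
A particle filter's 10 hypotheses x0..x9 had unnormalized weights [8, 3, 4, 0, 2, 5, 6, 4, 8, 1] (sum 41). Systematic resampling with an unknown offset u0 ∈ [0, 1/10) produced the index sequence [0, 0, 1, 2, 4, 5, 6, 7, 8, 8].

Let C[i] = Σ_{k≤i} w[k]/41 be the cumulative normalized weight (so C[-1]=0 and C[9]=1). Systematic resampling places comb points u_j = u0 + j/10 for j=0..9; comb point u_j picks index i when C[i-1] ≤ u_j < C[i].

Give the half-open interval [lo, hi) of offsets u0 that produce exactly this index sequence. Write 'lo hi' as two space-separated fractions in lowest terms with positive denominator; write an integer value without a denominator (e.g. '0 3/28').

C = [8/41, 11/41, 15/41, 15/41, 17/41, 22/41, 28/41, 32/41, 40/41, 1]
j=0 picked index 0: u0 ∈ [0, 8/41)
j=1 picked index 0: u0 ∈ [-1/10, 39/410)
j=2 picked index 1: u0 ∈ [-1/205, 14/205)
j=3 picked index 2: u0 ∈ [-13/410, 27/410)
j=4 picked index 4: u0 ∈ [-7/205, 3/205)
j=5 picked index 5: u0 ∈ [-7/82, 3/82)
j=6 picked index 6: u0 ∈ [-13/205, 17/205)
j=7 picked index 7: u0 ∈ [-7/410, 33/410)
j=8 picked index 8: u0 ∈ [-4/205, 36/205)
j=9 picked index 8: u0 ∈ [-49/410, 31/410)
intersection: [0, 3/205)

0 3/205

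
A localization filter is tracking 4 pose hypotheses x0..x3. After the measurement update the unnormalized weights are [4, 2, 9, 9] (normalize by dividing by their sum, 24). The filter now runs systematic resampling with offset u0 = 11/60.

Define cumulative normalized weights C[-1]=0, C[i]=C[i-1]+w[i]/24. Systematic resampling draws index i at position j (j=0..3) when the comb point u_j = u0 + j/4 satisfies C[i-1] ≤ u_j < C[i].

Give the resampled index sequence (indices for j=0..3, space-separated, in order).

1 2 3 3

C = [1/6, 1/4, 5/8, 1]
j=0: u_0=11/60 ∈ [1/6, 1/4) → index 1
j=1: u_1=13/30 ∈ [1/4, 5/8) → index 2
j=2: u_2=41/60 ∈ [5/8, 1) → index 3
j=3: u_3=14/15 ∈ [5/8, 1) → index 3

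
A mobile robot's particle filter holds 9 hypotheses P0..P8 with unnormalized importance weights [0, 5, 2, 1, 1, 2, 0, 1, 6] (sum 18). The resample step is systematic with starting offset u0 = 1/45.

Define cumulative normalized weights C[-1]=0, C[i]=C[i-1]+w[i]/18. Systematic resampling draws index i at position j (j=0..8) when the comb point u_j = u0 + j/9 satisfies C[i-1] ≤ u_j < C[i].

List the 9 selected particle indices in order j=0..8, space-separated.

C = [0, 5/18, 7/18, 4/9, 1/2, 11/18, 11/18, 2/3, 1]
j=0: u_0=1/45 ∈ [0, 5/18) → index 1
j=1: u_1=2/15 ∈ [0, 5/18) → index 1
j=2: u_2=11/45 ∈ [0, 5/18) → index 1
j=3: u_3=16/45 ∈ [5/18, 7/18) → index 2
j=4: u_4=7/15 ∈ [4/9, 1/2) → index 4
j=5: u_5=26/45 ∈ [1/2, 11/18) → index 5
j=6: u_6=31/45 ∈ [2/3, 1) → index 8
j=7: u_7=4/5 ∈ [2/3, 1) → index 8
j=8: u_8=41/45 ∈ [2/3, 1) → index 8

1 1 1 2 4 5 8 8 8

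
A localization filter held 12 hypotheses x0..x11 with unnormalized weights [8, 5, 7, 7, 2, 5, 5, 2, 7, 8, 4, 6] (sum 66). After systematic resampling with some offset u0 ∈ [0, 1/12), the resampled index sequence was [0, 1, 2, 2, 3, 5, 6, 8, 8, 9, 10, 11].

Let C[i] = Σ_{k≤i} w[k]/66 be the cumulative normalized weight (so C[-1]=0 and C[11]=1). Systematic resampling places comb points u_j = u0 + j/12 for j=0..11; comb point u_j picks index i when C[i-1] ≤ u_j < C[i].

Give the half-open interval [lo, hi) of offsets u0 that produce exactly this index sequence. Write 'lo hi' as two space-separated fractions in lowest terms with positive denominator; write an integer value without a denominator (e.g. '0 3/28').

5/132 7/132

C = [4/33, 13/66, 10/33, 9/22, 29/66, 17/33, 13/22, 41/66, 8/11, 28/33, 10/11, 1]
j=0 picked index 0: u0 ∈ [0, 4/33)
j=1 picked index 1: u0 ∈ [5/132, 5/44)
j=2 picked index 2: u0 ∈ [1/33, 3/22)
j=3 picked index 2: u0 ∈ [-7/132, 7/132)
j=4 picked index 3: u0 ∈ [-1/33, 5/66)
j=5 picked index 5: u0 ∈ [1/44, 13/132)
j=6 picked index 6: u0 ∈ [1/66, 1/11)
j=7 picked index 8: u0 ∈ [5/132, 19/132)
j=8 picked index 8: u0 ∈ [-1/22, 2/33)
j=9 picked index 9: u0 ∈ [-1/44, 13/132)
j=10 picked index 10: u0 ∈ [1/66, 5/66)
j=11 picked index 11: u0 ∈ [-1/132, 1/12)
intersection: [5/132, 7/132)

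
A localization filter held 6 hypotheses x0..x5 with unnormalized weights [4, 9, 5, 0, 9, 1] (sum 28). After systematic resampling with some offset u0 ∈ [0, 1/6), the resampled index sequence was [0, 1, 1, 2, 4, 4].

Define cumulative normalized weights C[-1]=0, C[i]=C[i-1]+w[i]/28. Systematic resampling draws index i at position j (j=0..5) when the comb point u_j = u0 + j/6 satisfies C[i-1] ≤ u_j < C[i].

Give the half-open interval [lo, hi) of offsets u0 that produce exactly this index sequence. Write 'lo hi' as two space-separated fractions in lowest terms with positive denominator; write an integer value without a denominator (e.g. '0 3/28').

0 11/84

C = [1/7, 13/28, 9/14, 9/14, 27/28, 1]
j=0 picked index 0: u0 ∈ [0, 1/7)
j=1 picked index 1: u0 ∈ [-1/42, 25/84)
j=2 picked index 1: u0 ∈ [-4/21, 11/84)
j=3 picked index 2: u0 ∈ [-1/28, 1/7)
j=4 picked index 4: u0 ∈ [-1/42, 25/84)
j=5 picked index 4: u0 ∈ [-4/21, 11/84)
intersection: [0, 11/84)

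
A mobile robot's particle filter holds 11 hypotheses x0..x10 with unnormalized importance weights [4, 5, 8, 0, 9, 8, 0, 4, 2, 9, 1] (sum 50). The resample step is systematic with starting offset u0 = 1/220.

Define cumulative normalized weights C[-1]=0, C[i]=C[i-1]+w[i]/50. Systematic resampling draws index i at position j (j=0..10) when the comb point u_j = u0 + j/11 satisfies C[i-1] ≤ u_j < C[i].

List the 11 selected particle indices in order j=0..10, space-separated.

C = [2/25, 9/50, 17/50, 17/50, 13/25, 17/25, 17/25, 19/25, 4/5, 49/50, 1]
j=0: u_0=1/220 ∈ [0, 2/25) → index 0
j=1: u_1=21/220 ∈ [2/25, 9/50) → index 1
j=2: u_2=41/220 ∈ [9/50, 17/50) → index 2
j=3: u_3=61/220 ∈ [9/50, 17/50) → index 2
j=4: u_4=81/220 ∈ [17/50, 13/25) → index 4
j=5: u_5=101/220 ∈ [17/50, 13/25) → index 4
j=6: u_6=11/20 ∈ [13/25, 17/25) → index 5
j=7: u_7=141/220 ∈ [13/25, 17/25) → index 5
j=8: u_8=161/220 ∈ [17/25, 19/25) → index 7
j=9: u_9=181/220 ∈ [4/5, 49/50) → index 9
j=10: u_10=201/220 ∈ [4/5, 49/50) → index 9

0 1 2 2 4 4 5 5 7 9 9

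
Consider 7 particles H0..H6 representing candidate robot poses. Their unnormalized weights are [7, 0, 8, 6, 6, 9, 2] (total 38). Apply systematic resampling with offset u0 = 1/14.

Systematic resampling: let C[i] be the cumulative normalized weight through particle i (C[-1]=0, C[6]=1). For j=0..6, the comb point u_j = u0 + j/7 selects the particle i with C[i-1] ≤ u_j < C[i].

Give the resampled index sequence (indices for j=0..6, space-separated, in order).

0 2 2 3 4 5 5

C = [7/38, 7/38, 15/38, 21/38, 27/38, 18/19, 1]
j=0: u_0=1/14 ∈ [0, 7/38) → index 0
j=1: u_1=3/14 ∈ [7/38, 15/38) → index 2
j=2: u_2=5/14 ∈ [7/38, 15/38) → index 2
j=3: u_3=1/2 ∈ [15/38, 21/38) → index 3
j=4: u_4=9/14 ∈ [21/38, 27/38) → index 4
j=5: u_5=11/14 ∈ [27/38, 18/19) → index 5
j=6: u_6=13/14 ∈ [27/38, 18/19) → index 5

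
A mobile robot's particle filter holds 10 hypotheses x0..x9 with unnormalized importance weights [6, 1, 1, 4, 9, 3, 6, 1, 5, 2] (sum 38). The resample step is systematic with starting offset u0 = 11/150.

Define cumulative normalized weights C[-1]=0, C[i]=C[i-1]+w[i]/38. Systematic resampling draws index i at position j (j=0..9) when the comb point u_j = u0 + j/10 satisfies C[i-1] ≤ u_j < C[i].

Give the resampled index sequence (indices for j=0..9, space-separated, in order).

C = [3/19, 7/38, 4/19, 6/19, 21/38, 12/19, 15/19, 31/38, 18/19, 1]
j=0: u_0=11/150 ∈ [0, 3/19) → index 0
j=1: u_1=13/75 ∈ [3/19, 7/38) → index 1
j=2: u_2=41/150 ∈ [4/19, 6/19) → index 3
j=3: u_3=28/75 ∈ [6/19, 21/38) → index 4
j=4: u_4=71/150 ∈ [6/19, 21/38) → index 4
j=5: u_5=43/75 ∈ [21/38, 12/19) → index 5
j=6: u_6=101/150 ∈ [12/19, 15/19) → index 6
j=7: u_7=58/75 ∈ [12/19, 15/19) → index 6
j=8: u_8=131/150 ∈ [31/38, 18/19) → index 8
j=9: u_9=73/75 ∈ [18/19, 1) → index 9

0 1 3 4 4 5 6 6 8 9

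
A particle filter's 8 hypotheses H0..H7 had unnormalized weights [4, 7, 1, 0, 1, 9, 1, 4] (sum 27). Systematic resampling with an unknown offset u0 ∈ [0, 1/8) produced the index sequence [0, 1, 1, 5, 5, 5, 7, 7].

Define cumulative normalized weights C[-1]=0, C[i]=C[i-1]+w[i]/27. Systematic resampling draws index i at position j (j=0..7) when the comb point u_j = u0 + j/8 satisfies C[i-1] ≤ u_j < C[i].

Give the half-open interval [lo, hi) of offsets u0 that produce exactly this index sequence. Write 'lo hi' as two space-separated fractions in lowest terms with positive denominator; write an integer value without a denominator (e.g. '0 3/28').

C = [4/27, 11/27, 4/9, 4/9, 13/27, 22/27, 23/27, 1]
j=0 picked index 0: u0 ∈ [0, 4/27)
j=1 picked index 1: u0 ∈ [5/216, 61/216)
j=2 picked index 1: u0 ∈ [-11/108, 17/108)
j=3 picked index 5: u0 ∈ [23/216, 95/216)
j=4 picked index 5: u0 ∈ [-1/54, 17/54)
j=5 picked index 5: u0 ∈ [-31/216, 41/216)
j=6 picked index 7: u0 ∈ [11/108, 1/4)
j=7 picked index 7: u0 ∈ [-5/216, 1/8)
intersection: [23/216, 1/8)

23/216 1/8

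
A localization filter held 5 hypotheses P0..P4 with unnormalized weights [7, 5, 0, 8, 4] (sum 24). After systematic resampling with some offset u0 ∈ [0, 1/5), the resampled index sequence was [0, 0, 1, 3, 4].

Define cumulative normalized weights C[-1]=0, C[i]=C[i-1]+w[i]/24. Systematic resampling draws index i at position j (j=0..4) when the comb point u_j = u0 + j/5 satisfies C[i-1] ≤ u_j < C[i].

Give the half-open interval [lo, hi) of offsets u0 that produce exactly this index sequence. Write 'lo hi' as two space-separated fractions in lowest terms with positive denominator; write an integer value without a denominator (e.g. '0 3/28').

C = [7/24, 1/2, 1/2, 5/6, 1]
j=0 picked index 0: u0 ∈ [0, 7/24)
j=1 picked index 0: u0 ∈ [-1/5, 11/120)
j=2 picked index 1: u0 ∈ [-13/120, 1/10)
j=3 picked index 3: u0 ∈ [-1/10, 7/30)
j=4 picked index 4: u0 ∈ [1/30, 1/5)
intersection: [1/30, 11/120)

1/30 11/120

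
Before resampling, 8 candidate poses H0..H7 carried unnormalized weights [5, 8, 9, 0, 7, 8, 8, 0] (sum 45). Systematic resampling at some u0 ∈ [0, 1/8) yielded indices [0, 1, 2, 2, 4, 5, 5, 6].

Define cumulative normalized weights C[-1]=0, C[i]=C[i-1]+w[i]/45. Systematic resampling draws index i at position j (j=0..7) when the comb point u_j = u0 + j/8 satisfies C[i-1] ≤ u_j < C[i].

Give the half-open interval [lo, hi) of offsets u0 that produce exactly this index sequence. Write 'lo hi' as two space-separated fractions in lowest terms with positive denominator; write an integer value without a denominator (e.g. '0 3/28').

7/180 13/180

C = [1/9, 13/45, 22/45, 22/45, 29/45, 37/45, 1, 1]
j=0 picked index 0: u0 ∈ [0, 1/9)
j=1 picked index 1: u0 ∈ [-1/72, 59/360)
j=2 picked index 2: u0 ∈ [7/180, 43/180)
j=3 picked index 2: u0 ∈ [-31/360, 41/360)
j=4 picked index 4: u0 ∈ [-1/90, 13/90)
j=5 picked index 5: u0 ∈ [7/360, 71/360)
j=6 picked index 5: u0 ∈ [-19/180, 13/180)
j=7 picked index 6: u0 ∈ [-19/360, 1/8)
intersection: [7/180, 13/180)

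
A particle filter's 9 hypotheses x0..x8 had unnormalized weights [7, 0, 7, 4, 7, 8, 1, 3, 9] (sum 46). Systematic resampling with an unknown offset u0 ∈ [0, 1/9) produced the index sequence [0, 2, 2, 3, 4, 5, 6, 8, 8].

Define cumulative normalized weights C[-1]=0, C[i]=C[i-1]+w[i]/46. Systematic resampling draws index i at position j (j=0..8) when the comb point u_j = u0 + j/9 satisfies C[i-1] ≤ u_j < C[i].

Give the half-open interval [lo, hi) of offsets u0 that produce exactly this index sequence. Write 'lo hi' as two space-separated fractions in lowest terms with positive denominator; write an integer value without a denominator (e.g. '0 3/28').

7/138 4/69

C = [7/46, 7/46, 7/23, 9/23, 25/46, 33/46, 17/23, 37/46, 1]
j=0 picked index 0: u0 ∈ [0, 7/46)
j=1 picked index 2: u0 ∈ [17/414, 40/207)
j=2 picked index 2: u0 ∈ [-29/414, 17/207)
j=3 picked index 3: u0 ∈ [-2/69, 4/69)
j=4 picked index 4: u0 ∈ [-11/207, 41/414)
j=5 picked index 5: u0 ∈ [-5/414, 67/414)
j=6 picked index 6: u0 ∈ [7/138, 5/69)
j=7 picked index 8: u0 ∈ [11/414, 2/9)
j=8 picked index 8: u0 ∈ [-35/414, 1/9)
intersection: [7/138, 4/69)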